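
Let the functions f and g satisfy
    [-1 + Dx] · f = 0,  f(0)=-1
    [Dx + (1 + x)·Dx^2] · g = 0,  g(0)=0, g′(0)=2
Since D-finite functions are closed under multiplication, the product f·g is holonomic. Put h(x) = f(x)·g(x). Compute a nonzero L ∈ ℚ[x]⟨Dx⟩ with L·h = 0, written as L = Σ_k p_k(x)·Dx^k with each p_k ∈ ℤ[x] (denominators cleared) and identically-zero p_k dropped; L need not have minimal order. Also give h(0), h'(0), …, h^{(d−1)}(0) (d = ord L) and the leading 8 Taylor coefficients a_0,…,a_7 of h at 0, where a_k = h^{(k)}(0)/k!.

f: a_k = -1, -1, -1/2, -1/6, -1/24, -1/120, -1/720, -1/5040, …
g: a_k = 0, 2, -1, 2/3, -1/2, 2/5, -1/3, 2/7, …
L₀ := L_f ⊗_s L_g (sym. prod.), ord ≤ 2.
L = x + (-1 - 2·x)·Dx + (1 + x)·Dx^2  (order 2).
h: a_k = 0, -2, -1, -2/3, 0, -3/20, 7/72, -23/252, …
ICs: h(0) = 0, h′(0) = -2.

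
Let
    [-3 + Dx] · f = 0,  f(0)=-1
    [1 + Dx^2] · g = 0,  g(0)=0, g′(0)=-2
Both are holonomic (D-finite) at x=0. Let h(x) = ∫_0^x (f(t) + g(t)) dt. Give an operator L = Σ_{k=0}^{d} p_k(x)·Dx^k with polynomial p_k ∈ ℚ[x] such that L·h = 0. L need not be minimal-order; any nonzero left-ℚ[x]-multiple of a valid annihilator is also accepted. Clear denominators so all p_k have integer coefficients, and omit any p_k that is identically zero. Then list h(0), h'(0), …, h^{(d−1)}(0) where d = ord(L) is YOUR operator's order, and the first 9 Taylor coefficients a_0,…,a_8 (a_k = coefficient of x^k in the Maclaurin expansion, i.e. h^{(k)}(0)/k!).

f: a_k = -1, -3, -9/2, -9/2, -27/8, -81/40, -81/80, -243/560, -729/4480, …
g: a_k = 0, -2, 0, 1/3, 0, -1/60, 0, 1/2520, 0, …
L₀ := lclm(L_f,L_g); ord L₀ ≤ 1+2.
∫: right-multiply L₀ by Dx.
L = -3·Dx + Dx^2 - 3·Dx^3 + Dx^4  (order 4).
h: a_k = 0, -1, -5/2, -3/2, -25/24, -27/40, -49/144, -81/560, -437/8064, …
ICs: h(0) = 0, h′(0) = -1, h′′(0) = -5, h′′′(0) = -9.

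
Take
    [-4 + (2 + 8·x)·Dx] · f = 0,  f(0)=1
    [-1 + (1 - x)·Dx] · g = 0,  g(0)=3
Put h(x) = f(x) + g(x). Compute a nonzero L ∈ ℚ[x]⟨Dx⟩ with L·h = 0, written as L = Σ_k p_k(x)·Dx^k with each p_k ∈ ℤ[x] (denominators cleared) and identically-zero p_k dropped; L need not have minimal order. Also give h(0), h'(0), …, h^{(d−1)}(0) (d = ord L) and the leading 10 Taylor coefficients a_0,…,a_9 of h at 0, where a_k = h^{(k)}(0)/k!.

L = (8 + 12·x) + (-6 - 8·x - 36·x^2)·Dx + (-1 + 3·x + 22·x^2 - 24·x^3)·Dx^2  (order 2).
h: a_k = 4, 5, 1, 7, -7, 31, -81, 267, -855, 2863, …
ICs: h(0) = 4, h′(0) = 5.

f: a_k = 1, 2, -2, 4, -10, 28, -84, 264, -858, 2860, …
g: a_k = 3, 3, 3, 3, 3, 3, 3, 3, 3, 3, …
h₀=f+g: left-lcm gives L₀, ord ≤ 2.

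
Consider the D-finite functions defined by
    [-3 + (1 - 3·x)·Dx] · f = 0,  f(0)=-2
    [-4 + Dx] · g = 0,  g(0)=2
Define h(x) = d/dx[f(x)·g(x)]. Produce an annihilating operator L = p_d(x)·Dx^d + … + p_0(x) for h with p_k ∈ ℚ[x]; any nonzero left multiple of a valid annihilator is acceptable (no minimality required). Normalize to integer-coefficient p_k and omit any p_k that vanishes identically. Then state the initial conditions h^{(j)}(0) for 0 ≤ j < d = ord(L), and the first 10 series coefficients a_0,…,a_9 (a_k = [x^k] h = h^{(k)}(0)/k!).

f: a_k = -2, -6, -18, -54, -162, -486, -1458, -4374, -13122, -39366, …
g: a_k = 2, 8, 16, 64/3, 64/3, 256/15, 512/45, 2048/315, 1024/315, 4096/2835, …
Sym-product of L_f,L_g gives L₀ (≤ ord 1).
h=h₀': d/dx-closure on L₀ ⇒ L.
L = (58 - 168·x + 144·x^2) + (-7 + 33·x - 36·x^2)·Dx  (order 1).
h: a_k = -28, -232, -1172, -14576/3, -55172/3, -995144/15, -10453108/45, -35841568/45, -846765236/315, -25402989848/2835, …
ICs: h(0) = -28.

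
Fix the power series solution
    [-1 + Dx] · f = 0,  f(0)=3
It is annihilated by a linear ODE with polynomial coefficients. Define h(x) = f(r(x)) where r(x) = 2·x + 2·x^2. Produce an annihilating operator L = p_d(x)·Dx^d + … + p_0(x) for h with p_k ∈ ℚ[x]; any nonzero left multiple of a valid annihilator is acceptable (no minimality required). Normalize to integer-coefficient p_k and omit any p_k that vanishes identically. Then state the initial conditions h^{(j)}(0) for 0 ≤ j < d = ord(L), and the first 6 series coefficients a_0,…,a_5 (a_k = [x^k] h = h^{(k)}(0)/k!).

L = (-2 - 4·x) + Dx  (order 1).
h: a_k = 3, 6, 12, 16, 20, 104/5, …
ICs: h(0) = 3.

f: a_k = 3, 3, 3/2, 1/2, 1/8, 1/40, …
L₀ from L_f via x↦r, Dx↦r'^{-1}Dx.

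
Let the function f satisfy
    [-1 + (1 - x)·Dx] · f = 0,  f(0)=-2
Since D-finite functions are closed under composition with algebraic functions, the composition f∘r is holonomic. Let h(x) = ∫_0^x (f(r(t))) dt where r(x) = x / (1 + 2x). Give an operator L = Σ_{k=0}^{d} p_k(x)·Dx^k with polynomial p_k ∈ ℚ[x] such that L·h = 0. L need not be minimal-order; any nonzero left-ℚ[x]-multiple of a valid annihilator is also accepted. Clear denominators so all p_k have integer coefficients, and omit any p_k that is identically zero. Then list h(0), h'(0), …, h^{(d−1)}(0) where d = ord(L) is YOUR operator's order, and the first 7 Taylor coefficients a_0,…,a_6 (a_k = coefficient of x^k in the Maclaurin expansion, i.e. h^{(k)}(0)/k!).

f: a_k = -2, -2, -2, -2, -2, -2, -2, …
L₀ from L_f via x↦r, Dx↦r'^{-1}Dx.
h=∫h₀ ⇒ L = L₀·Dx.
L = -Dx + (1 + 3·x + 2·x^2)·Dx^2  (order 2).
h: a_k = 0, -2, -1, 2/3, -1/2, 2/5, -1/3, …
ICs: h(0) = 0, h′(0) = -2.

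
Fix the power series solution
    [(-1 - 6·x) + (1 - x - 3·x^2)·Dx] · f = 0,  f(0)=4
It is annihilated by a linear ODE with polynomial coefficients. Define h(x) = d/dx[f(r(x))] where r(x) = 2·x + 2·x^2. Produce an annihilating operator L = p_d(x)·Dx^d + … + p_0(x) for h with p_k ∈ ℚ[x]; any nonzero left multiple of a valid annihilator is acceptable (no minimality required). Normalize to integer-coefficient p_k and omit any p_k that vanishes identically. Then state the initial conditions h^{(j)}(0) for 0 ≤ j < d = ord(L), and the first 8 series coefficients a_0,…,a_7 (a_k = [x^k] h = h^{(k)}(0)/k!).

f: a_k = 4, 4, 16, 28, 76, 160, 388, 868, …
Change of var in L_f (x↦r) gives L₀.
h₀' ⇒ L via d/dx closure of L₀.
L = (18 + 156·x + 804·x^2 + 2736·x^3 + 4968·x^4 + 4320·x^5 + 1440·x^6) + (-1 - 12·x + 6·x^2 + 268·x^3 + 900·x^4 + 1368·x^5 + 1008·x^6 + 288·x^7)·Dx  (order 1).
h: a_k = 8, 144, 1056, 7808, 53280, 347712, 2213120, 13782528, …
ICs: h(0) = 8.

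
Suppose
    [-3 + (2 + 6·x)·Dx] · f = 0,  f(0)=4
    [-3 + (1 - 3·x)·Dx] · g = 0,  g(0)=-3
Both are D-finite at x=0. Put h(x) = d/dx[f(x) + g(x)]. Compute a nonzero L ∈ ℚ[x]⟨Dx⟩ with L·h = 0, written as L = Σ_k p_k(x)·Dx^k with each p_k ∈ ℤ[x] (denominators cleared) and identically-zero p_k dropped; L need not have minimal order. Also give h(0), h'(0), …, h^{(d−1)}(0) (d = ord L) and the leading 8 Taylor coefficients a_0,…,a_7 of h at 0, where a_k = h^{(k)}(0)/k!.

f: a_k = 4, 6, -9/2, 27/4, -405/32, 1701/64, -15309/256, 72171/512, …
g: a_k = -3, -9, -27, -81, -243, -729, -2187, -6561, …
L₀ := lclm(L_f,L_g); ord L₀ ≤ 1+1.
h=h₀': d/dx-closure on L₀ ⇒ L.
L = (-162 - 162·x) + (-63 - 486·x - 567·x^2)·Dx + (10 + 18·x - 90·x^2 - 162·x^3)·Dx^2  (order 2).
h: a_k = -3, -63, -891/4, -8181/8, -224775/64, -1725543/128, -23009427/512, -164057805/1024, …
ICs: h(0) = -3, h′(0) = -63.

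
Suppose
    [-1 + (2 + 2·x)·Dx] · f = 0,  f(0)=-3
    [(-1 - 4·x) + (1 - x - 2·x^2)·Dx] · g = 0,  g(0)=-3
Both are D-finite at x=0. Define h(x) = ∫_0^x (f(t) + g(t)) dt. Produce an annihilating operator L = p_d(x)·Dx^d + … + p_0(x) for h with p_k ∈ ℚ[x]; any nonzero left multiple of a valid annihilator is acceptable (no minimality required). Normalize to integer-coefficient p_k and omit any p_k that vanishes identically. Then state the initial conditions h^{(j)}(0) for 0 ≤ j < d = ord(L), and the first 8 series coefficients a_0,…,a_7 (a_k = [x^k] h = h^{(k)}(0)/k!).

L = (13 + 26·x + 40·x^2)·Dx + (-25 - 69·x - 144·x^2 - 100·x^3)·Dx^2 + (2 + 20·x - 6·x^2 - 64·x^3 - 40·x^4)·Dx^3  (order 3).
h: a_k = 0, -6, -9/4, -23/8, -243/64, -4209/640, -5383/512, -132033/7168, …
ICs: h(0) = 0, h′(0) = -6, h′′(0) = -9/2.

f: a_k = -3, -3/2, 3/8, -3/16, 15/128, -21/256, 63/1024, -99/2048, …
g: a_k = -3, -3, -9, -15, -33, -63, -129, -255, …
Sum ⇒ L₀ = lclm(L_f,L_g) in ℚ(x)⟨Dx⟩.
h=∫h₀ ⇒ L = L₀·Dx.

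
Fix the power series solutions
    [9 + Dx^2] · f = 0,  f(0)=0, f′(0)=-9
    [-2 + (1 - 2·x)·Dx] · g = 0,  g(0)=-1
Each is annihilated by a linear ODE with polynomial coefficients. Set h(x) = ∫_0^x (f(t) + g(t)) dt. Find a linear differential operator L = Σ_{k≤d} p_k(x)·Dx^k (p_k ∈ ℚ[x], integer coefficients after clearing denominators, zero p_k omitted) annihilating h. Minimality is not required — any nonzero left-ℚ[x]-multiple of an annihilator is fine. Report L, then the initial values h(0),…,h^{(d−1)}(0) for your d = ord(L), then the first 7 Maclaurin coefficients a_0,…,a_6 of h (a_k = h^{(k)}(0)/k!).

L = (-594 + 648·x - 648·x^2)·Dx + (153 - 630·x + 972·x^2 - 648·x^3)·Dx^2 + (-66 + 72·x - 72·x^2)·Dx^3 + (17 - 70·x + 108·x^2 - 72·x^3)·Dx^4  (order 4).
h: a_k = 0, -1, -11/2, -4/3, 11/8, -16/5, -1523/240, …
ICs: h(0) = 0, h′(0) = -1, h′′(0) = -11, h′′′(0) = -8.

f: a_k = 0, -9, 0, 27/2, 0, -243/40, 0, …
g: a_k = -1, -2, -4, -8, -16, -32, -64, …
f+g: L₀ = lclm(L_f,L_g), ord ≤ 2+1.
h=∫₀ˣh₀: take L = L₀·Dx.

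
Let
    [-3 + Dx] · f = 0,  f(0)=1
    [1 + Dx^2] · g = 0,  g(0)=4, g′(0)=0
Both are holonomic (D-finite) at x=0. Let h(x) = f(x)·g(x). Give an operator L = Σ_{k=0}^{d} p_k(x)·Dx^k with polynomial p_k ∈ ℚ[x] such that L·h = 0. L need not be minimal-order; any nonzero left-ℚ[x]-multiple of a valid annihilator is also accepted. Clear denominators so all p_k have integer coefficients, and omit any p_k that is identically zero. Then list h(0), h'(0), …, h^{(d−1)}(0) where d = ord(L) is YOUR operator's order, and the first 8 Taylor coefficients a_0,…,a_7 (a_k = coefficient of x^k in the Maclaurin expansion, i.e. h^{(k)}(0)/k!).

f: a_k = 1, 3, 9/2, 9/2, 27/8, 81/40, 81/80, 243/560, …
g: a_k = 4, 0, -2, 0, 1/6, 0, -1/180, 0, …
f·g: L₀ = L_f ⊗_s L_g, ord ≤ 1·2.
L = 10 - 6·Dx + Dx^2  (order 2).
h: a_k = 4, 12, 16, 12, 14/3, -2/5, -88/45, -166/105, …
ICs: h(0) = 4, h′(0) = 12.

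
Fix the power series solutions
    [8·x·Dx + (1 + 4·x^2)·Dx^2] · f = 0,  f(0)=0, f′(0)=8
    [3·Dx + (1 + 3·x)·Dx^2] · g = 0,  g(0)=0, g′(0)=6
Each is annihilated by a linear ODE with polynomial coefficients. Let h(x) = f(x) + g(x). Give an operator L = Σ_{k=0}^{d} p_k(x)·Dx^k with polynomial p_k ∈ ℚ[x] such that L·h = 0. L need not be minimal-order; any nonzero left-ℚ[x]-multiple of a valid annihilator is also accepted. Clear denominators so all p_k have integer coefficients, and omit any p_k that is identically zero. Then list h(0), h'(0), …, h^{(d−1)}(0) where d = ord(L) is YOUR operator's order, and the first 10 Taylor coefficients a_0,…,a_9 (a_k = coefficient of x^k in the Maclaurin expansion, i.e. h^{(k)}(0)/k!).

L = (-24 - 216·x + 288·x^2 + 288·x^3)·Dx + (-26 - 48·x - 120·x^2 + 576·x^3 + 576·x^4)·Dx^2 + (-3 - x + 24·x^2 + 32·x^3 + 144·x^4 + 144·x^5)·Dx^3  (order 3).
h: a_k = 0, 14, -9, 22/3, -81/2, 614/5, -243, 3862/7, -6561/4, 41414/9, …
ICs: h(0) = 0, h′(0) = 14, h′′(0) = -18.

f: a_k = 0, 8, 0, -32/3, 0, 128/5, 0, -512/7, 0, 2048/9, …
g: a_k = 0, 6, -9, 18, -81/2, 486/5, -243, 4374/7, -6561/4, 4374, …
h₀=f+g: left-lcm gives L₀, ord ≤ 4.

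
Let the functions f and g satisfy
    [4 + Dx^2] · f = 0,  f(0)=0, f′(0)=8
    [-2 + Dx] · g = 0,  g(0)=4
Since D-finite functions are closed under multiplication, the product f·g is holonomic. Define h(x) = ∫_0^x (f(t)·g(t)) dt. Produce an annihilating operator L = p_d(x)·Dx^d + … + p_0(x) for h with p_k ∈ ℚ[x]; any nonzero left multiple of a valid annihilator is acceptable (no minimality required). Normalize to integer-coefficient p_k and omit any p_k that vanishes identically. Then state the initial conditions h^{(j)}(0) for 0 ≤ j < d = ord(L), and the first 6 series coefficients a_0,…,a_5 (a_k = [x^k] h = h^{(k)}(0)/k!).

L = 8·Dx - 4·Dx^2 + Dx^3  (order 3).
h: a_k = 0, 0, 16, 64/3, 32/3, 0, …
ICs: h(0) = 0, h′(0) = 0, h′′(0) = 32.

f: a_k = 0, 8, 0, -16/3, 0, 16/15, …
g: a_k = 4, 8, 8, 16/3, 8/3, 16/15, …
f·g: L₀ = L_f ⊗_s L_g, ord ≤ 2·1.
∫: right-multiply L₀ by Dx.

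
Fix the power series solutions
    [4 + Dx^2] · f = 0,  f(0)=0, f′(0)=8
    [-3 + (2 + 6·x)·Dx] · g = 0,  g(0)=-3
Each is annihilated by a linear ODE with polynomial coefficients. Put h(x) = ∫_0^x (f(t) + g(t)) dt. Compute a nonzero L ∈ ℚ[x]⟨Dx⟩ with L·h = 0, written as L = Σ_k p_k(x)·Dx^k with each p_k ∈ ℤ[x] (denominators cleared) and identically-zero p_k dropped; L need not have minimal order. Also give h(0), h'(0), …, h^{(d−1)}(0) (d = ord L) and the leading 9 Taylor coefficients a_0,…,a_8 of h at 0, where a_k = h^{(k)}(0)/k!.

f: a_k = 0, 8, 0, -16/3, 0, 16/15, 0, -32/315, 0, …
g: a_k = -3, -9/2, 27/8, -81/16, 1215/128, -5103/256, 45927/1024, -216513/2048, 8444007/32768, …
Sum ⇒ L₀ = lclm(L_f,L_g) in ℚ(x)⟨Dx⟩.
h=∫h₀ ⇒ L = L₀·Dx.
L = (-516 - 1152·x - 1728·x^2)·Dx + (56 + 936·x + 3456·x^2 + 3456·x^3)·Dx^2 + (-129 - 288·x - 432·x^2)·Dx^3 + (14 + 234·x + 864·x^2 + 864·x^3)·Dx^4  (order 4).
h: a_k = 0, -3, 7/4, 9/8, -499/192, 243/128, -72449/23040, 6561/1024, -68267131/5160960, …
ICs: h(0) = 0, h′(0) = -3, h′′(0) = 7/2, h′′′(0) = 27/4.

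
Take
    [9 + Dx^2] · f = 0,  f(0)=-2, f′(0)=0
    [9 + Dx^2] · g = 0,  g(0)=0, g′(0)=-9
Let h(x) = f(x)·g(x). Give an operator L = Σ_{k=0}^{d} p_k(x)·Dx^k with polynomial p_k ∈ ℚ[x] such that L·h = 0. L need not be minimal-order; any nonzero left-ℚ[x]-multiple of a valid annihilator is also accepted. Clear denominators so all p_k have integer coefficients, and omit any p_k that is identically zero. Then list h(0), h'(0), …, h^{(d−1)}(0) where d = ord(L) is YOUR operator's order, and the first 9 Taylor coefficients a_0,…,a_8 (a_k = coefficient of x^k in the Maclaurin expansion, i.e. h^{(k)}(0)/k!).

f: a_k = -2, 0, 9, 0, -27/4, 0, 81/40, 0, -729/2240, …
g: a_k = 0, -9, 0, 27/2, 0, -243/40, 0, 729/560, 0, …
h₀=f·g: eliminate ⇒ L₀, order ≤ 2·2.
L = 36·Dx + Dx^3  (order 3).
h: a_k = 0, 18, 0, -108, 0, 972/5, 0, -5832/35, 0, …
ICs: h(0) = 0, h′(0) = 18, h′′(0) = 0.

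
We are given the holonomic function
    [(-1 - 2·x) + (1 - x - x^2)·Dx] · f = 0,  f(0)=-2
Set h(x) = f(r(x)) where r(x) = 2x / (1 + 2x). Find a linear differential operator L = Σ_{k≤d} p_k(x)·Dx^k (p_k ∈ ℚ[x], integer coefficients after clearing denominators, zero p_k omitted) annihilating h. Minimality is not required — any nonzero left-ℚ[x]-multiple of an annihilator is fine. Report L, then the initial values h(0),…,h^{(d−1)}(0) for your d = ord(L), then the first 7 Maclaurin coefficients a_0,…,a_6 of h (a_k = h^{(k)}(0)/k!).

f: a_k = -2, -2, -4, -6, -10, -16, -26, …
f∘r: x↦r, Dx↦Dx/r' in L_f ⇒ L₀.
L = (2 + 12·x) + (-1 - 4·x + 8·x^3)·Dx  (order 1).
h: a_k = -2, -4, -8, 0, -32, 64, -256, …
ICs: h(0) = -2.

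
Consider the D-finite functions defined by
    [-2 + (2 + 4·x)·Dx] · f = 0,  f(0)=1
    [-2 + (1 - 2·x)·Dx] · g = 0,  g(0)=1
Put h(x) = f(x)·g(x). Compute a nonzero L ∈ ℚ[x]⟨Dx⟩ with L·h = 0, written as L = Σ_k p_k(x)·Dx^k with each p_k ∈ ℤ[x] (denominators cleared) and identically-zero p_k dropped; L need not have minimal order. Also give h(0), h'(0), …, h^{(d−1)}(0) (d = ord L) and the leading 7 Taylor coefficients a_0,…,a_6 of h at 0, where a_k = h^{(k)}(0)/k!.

L = (3 + 2·x) + (-1 + 4·x^2)·Dx  (order 1).
h: a_k = 1, 3, 11/2, 23/2, 179/8, 365/8, 1439/16, …
ICs: h(0) = 1.

f: a_k = 1, 1, -1/2, 1/2, -5/8, 7/8, -21/16, …
g: a_k = 1, 2, 4, 8, 16, 32, 64, …
Product ⇒ symmetric product L₀, ord ≤ 1.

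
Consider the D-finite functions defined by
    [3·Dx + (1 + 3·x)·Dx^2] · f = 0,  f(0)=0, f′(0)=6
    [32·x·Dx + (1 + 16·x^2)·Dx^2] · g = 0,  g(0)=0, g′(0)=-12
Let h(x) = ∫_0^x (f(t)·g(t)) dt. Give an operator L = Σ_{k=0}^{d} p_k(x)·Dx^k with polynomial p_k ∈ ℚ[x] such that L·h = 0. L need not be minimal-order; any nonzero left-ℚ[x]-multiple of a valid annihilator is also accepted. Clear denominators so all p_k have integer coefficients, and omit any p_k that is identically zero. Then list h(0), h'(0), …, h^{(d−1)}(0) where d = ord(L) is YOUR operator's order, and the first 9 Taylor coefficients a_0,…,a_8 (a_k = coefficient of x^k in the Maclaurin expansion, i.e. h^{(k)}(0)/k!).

f: a_k = 0, 6, -9, 18, -81/2, 486/5, -243, 4374/7, -6561/4, …
g: a_k = 0, -12, 0, 64, 0, -3072/5, 0, 49152/7, 0, …
L₀ := L_f ⊗_s L_g (sym. prod.), ord ≤ 4.
∫: right-multiply L₀ by Dx.
L = (15744 + 89280·x + 811008·x^2 + 5299200·x^3 + 13271040·x^4 + 17252352·x^5 + 21233664·x^7)·Dx^2 + (4258 + 91200·x + 775488·x^2 + 4635648·x^3 + 18247680·x^4 + 41140224·x^5 + 46448640·x^6 + 21233664·x^7 + 74317824·x^8)·Dx^3 + (492 + 12548·x + 131328·x^2 + 747968·x^3 + 3219456·x^4 + 10146816·x^5 + 21233664·x^6 + 24920064·x^7 + 21233664·x^8 + 42467328·x^9)·Dx^4 + (73 + 822·x + 6161·x^2 + 34944·x^3 + 151168·x^4 + 500736·x^5 + 1322496·x^6 + 2654208·x^7 + 3244032·x^8 + 3538944·x^9 + 5308416·x^10)·Dx^5  (order 5).
h: a_k = 0, 0, 0, -24, 27, 168/5, -15, -18504/35, 7317/10, …
ICs: h(0) = 0, h′(0) = 0, h′′(0) = 0, h′′′(0) = -144, h′′′′(0) = 648.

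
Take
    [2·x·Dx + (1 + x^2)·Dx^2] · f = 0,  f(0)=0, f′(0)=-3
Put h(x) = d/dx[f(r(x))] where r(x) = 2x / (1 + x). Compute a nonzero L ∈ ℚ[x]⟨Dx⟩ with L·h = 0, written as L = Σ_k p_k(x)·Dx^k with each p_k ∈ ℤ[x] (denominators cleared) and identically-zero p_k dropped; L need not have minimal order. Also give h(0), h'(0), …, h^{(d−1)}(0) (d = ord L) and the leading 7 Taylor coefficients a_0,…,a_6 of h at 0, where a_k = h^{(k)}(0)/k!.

L = (2 + 10·x) + (1 + 2·x + 5·x^2)·Dx  (order 1).
h: a_k = -6, 12, 6, -72, 114, 132, -834, …
ICs: h(0) = -6.

f: a_k = 0, -3, 0, 1, 0, -3/5, 0, …
f∘r: x↦r, Dx↦Dx/r' in L_f ⇒ L₀.
h=h₀': d/dx-closure on L₀ ⇒ L.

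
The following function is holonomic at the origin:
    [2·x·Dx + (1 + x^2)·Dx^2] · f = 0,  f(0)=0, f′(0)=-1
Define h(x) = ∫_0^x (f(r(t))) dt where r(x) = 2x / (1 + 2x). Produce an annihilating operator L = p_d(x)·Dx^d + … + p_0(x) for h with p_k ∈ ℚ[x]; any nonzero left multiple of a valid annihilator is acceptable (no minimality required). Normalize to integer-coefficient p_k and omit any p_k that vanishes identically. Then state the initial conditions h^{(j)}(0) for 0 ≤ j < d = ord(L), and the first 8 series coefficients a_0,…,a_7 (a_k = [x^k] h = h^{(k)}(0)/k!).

L = (4 + 16·x)·Dx^2 + (1 + 4·x + 8·x^2)·Dx^3  (order 3).
h: a_k = 0, 0, -1, 4/3, -4/3, 0, 64/15, -256/21, …
ICs: h(0) = 0, h′(0) = 0, h′′(0) = -2.

f: a_k = 0, -1, 0, 1/3, 0, -1/5, 0, 1/7, …
Substitute x→r, Dx→(1/r')Dx; clear ⇒ L₀.
h=∫₀ˣh₀: take L = L₀·Dx.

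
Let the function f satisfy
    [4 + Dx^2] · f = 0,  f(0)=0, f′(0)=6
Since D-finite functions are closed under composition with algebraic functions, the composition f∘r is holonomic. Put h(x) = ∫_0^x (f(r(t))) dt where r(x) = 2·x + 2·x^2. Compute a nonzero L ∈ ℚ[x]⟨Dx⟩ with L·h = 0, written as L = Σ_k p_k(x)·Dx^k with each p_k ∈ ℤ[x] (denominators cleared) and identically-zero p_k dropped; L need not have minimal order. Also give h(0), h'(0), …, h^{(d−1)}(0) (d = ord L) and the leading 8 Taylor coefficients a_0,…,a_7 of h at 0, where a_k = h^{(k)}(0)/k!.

L = (16 + 96·x + 192·x^2 + 128·x^3)·Dx - 2·Dx^2 + (1 + 2·x)·Dx^3  (order 3).
h: a_k = 0, 0, 6, 4, -8, -96/5, -176/15, 96/7, …
ICs: h(0) = 0, h′(0) = 0, h′′(0) = 12.

f: a_k = 0, 6, 0, -4, 0, 4/5, 0, -8/105, …
Substitute x→r, Dx→(1/r')Dx; clear ⇒ L₀.
h=∫₀ˣh₀: take L = L₀·Dx.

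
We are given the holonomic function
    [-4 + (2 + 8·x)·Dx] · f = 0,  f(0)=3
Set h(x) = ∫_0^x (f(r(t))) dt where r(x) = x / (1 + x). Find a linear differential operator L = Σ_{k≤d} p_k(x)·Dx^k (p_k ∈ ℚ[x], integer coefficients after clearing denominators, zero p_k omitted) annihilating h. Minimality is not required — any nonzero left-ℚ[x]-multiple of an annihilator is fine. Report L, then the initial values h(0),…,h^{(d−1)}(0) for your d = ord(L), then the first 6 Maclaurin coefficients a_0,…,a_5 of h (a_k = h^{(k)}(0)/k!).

f: a_k = 3, 6, -6, 12, -30, 84, …
f∘r: x↦r, Dx↦Dx/r' in L_f ⇒ L₀.
Integrate: L := L₀·Dx.
L = -2·Dx + (1 + 6·x + 5·x^2)·Dx^2  (order 2).
h: a_k = 0, 3, 3, -4, 15/2, -18, …
ICs: h(0) = 0, h′(0) = 3.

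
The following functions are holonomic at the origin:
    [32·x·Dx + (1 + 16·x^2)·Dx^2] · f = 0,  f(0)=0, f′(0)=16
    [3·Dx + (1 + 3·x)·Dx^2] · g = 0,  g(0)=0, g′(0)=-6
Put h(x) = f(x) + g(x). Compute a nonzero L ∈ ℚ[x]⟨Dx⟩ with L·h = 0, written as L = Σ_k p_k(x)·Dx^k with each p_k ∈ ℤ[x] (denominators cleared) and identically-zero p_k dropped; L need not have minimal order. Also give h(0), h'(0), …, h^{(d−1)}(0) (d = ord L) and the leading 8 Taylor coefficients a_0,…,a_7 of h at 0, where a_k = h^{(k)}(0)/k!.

L = (-96 - 864·x + 4608·x^2 + 4608·x^3)·Dx + (-50 - 192·x + 672·x^2 + 9216·x^3 + 9216·x^4)·Dx^2 + (-3 + 23·x + 96·x^2 + 512·x^3 + 2304·x^4 + 2304·x^5)·Dx^3  (order 3).
h: a_k = 0, 10, 9, -310/3, 81/2, 722, 243, -69910/7, …
ICs: h(0) = 0, h′(0) = 10, h′′(0) = 18.

f: a_k = 0, 16, 0, -256/3, 0, 4096/5, 0, -65536/7, …
g: a_k = 0, -6, 9, -18, 81/2, -486/5, 243, -4374/7, …
f+g: L₀ = lclm(L_f,L_g), ord ≤ 2+2.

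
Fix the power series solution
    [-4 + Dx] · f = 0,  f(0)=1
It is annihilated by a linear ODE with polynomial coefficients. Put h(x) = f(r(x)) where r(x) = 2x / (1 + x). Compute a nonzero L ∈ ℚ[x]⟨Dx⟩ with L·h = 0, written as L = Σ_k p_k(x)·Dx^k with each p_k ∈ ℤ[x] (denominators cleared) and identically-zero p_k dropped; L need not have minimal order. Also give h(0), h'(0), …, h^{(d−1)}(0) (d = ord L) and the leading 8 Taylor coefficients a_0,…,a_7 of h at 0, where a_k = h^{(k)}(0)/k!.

L = -8 + (1 + 2·x + x^2)·Dx  (order 1).
h: a_k = 1, 8, 24, 88/3, 8/3, -88/5, 184/45, 3224/315, …
ICs: h(0) = 1.

f: a_k = 1, 4, 8, 32/3, 32/3, 128/15, 256/45, 1024/315, …
f∘r: x↦r, Dx↦Dx/r' in L_f ⇒ L₀.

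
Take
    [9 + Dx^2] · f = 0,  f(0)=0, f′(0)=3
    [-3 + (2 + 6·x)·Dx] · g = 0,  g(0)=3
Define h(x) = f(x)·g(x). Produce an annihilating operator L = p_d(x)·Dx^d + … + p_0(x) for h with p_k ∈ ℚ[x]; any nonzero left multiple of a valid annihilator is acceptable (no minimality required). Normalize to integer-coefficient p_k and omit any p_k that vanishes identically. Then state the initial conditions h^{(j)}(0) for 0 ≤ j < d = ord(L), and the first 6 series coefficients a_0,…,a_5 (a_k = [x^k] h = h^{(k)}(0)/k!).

f: a_k = 0, 3, 0, -9/2, 0, 81/40, …
g: a_k = 3, 9/2, -27/8, 81/16, -1215/128, 5103/256, …
f·g: L₀ = L_f ⊗_s L_g, ord ≤ 2·1.
L = (63 + 216·x + 324·x^2) + (-12 - 36·x)·Dx + (4 + 24·x + 36·x^2)·Dx^2  (order 2).
h: a_k = 0, 9, 27/2, -189/8, -81/16, -4617/640, …
ICs: h(0) = 0, h′(0) = 9.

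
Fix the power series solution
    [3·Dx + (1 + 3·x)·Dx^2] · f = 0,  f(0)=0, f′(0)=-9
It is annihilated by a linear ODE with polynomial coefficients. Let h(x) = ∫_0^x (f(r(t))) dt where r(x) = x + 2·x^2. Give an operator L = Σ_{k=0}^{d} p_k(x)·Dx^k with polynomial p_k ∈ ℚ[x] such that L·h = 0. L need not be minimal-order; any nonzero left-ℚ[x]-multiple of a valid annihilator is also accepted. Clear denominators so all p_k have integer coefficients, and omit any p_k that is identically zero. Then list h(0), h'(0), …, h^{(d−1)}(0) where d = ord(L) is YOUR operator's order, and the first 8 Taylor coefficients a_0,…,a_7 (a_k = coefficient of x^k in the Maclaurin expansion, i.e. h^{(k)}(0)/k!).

f: a_k = 0, -9, 27/2, -27, 243/4, -729/5, 729/2, -6561/7, …
h₀=f(r): pull back L_f along r ⇒ L₀.
h=∫h₀ ⇒ L = L₀·Dx.
L = (-1 + 12·x + 24·x^2)·Dx^2 + (1 + 7·x + 18·x^2 + 24·x^3)·Dx^3  (order 3).
h: a_k = 0, 0, -9/2, -3/2, 27/4, -189/20, 27/10, 297/14, …
ICs: h(0) = 0, h′(0) = 0, h′′(0) = -9.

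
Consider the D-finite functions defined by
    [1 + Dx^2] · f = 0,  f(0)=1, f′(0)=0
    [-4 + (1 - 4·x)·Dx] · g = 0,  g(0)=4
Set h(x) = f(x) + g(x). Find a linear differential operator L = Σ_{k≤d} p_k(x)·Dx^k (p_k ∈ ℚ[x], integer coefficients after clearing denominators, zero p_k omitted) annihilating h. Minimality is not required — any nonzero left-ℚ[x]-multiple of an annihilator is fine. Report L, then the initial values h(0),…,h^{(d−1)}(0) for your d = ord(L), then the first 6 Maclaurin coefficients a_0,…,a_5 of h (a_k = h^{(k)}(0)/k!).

L = (-388 + 32·x - 64·x^2) + (33 - 140·x + 48·x^2 - 64·x^3)·Dx + (-388 + 32·x - 64·x^2)·Dx^2 + (33 - 140·x + 48·x^2 - 64·x^3)·Dx^3  (order 3).
h: a_k = 5, 16, 127/2, 256, 24577/24, 4096, …
ICs: h(0) = 5, h′(0) = 16, h′′(0) = 127.

f: a_k = 1, 0, -1/2, 0, 1/24, 0, …
g: a_k = 4, 16, 64, 256, 1024, 4096, …
Sum ⇒ L₀ = lclm(L_f,L_g) in ℚ(x)⟨Dx⟩.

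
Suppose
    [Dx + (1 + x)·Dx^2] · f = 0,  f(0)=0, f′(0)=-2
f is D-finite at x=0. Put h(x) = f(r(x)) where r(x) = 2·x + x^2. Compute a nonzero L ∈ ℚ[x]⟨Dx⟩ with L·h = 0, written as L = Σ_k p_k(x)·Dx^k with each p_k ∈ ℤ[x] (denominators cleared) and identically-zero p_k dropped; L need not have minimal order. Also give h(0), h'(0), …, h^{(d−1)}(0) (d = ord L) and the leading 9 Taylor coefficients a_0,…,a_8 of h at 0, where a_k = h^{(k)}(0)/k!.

L = Dx + (1 + x)·Dx^2  (order 2).
h: a_k = 0, -4, 2, -4/3, 1, -4/5, 2/3, -4/7, 1/2, …
ICs: h(0) = 0, h′(0) = -4.

f: a_k = 0, -2, 1, -2/3, 1/2, -2/5, 1/3, -2/7, 1/4, …
Change of var in L_f (x↦r) gives L₀.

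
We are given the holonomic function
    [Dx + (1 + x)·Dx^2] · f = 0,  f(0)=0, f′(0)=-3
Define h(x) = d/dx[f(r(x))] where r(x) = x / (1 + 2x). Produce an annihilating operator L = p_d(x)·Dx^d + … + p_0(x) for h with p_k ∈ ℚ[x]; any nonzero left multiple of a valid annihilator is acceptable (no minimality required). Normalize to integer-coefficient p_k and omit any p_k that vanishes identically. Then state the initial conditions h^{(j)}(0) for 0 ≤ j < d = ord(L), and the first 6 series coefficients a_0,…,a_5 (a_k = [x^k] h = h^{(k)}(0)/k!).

L = (5 + 12·x) + (1 + 5·x + 6·x^2)·Dx  (order 1).
h: a_k = -3, 15, -57, 195, -633, 1995, …
ICs: h(0) = -3.

f: a_k = 0, -3, 3/2, -1, 3/4, -3/5, …
Substitute x→r, Dx→(1/r')Dx; clear ⇒ L₀.
h=h₀': d/dx-closure on L₀ ⇒ L.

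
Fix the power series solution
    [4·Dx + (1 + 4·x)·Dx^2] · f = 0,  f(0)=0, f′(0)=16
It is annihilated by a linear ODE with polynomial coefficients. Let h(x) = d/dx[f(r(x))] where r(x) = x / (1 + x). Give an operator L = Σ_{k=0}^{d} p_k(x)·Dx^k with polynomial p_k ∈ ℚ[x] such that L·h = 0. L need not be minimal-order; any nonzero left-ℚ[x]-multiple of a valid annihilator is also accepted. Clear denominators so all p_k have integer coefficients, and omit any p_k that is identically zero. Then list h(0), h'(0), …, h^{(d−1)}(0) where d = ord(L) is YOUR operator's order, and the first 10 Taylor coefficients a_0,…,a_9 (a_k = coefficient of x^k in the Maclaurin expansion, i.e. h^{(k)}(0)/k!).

f: a_k = 0, 16, -32, 256/3, -256, 4096/5, -8192/3, 65536/7, -32768, 1048576/9, …
f∘r: x↦r, Dx↦Dx/r' in L_f ⇒ L₀.
h₀' ⇒ L via d/dx closure of L₀.
L = (6 + 10·x) + (1 + 6·x + 5·x^2)·Dx  (order 1).
h: a_k = 16, -96, 496, -2496, 12496, -62496, 312496, -1562496, 7812496, -39062496, …
ICs: h(0) = 16.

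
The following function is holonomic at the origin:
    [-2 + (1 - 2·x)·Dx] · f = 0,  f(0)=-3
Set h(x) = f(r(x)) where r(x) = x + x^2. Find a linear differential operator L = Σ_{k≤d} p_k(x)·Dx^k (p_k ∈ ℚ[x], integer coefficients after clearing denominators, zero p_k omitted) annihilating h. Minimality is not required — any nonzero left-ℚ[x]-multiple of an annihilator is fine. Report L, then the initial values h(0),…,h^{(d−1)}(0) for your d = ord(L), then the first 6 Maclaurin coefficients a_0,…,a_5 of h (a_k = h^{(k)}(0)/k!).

L = (2 + 4·x) + (-1 + 2·x + 2·x^2)·Dx  (order 1).
h: a_k = -3, -6, -18, -48, -132, -360, …
ICs: h(0) = -3.

f: a_k = -3, -6, -12, -24, -48, -96, …
Change of var in L_f (x↦r) gives L₀.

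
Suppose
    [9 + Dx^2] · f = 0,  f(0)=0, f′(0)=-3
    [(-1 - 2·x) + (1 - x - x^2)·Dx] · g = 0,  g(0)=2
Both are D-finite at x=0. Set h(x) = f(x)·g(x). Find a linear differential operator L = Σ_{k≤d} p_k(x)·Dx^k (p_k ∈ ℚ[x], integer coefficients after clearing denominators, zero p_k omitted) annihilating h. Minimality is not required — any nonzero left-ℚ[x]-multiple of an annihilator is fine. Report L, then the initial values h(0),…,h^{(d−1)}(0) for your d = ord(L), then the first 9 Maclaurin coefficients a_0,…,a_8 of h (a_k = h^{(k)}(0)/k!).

f: a_k = 0, -3, 0, 9/2, 0, -81/40, 0, 243/560, 0, …
g: a_k = 2, 2, 4, 6, 10, 16, 26, 42, 68, …
L₀ := L_f ⊗_s L_g (sym. prod.), ord ≤ 2.
L = (-7 + 9·x + 9·x^2) + (2 + 4·x)·Dx + (-1 + x + x^2)·Dx^2  (order 2).
h: a_k = 0, -6, -6, -3, -9, -321/20, -501/20, -2253/56, -18279/280, …
ICs: h(0) = 0, h′(0) = -6.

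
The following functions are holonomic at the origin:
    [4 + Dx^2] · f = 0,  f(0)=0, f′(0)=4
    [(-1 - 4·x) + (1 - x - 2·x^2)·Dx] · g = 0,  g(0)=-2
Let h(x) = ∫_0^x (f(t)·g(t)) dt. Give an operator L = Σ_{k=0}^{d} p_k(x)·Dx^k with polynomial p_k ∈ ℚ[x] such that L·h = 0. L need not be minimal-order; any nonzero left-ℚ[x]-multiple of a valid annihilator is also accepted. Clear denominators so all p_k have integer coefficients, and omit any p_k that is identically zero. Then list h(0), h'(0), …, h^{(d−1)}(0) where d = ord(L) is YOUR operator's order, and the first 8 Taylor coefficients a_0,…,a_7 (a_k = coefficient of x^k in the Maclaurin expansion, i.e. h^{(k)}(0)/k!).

f: a_k = 0, 4, 0, -8/3, 0, 8/15, 0, -16/315, …
g: a_k = -2, -2, -6, -10, -22, -42, -86, -170, …
f·g: L₀ = L_f ⊗_s L_g, ord ≤ 2·1.
Integrate: L := L₀·Dx.
L = (4·x + 8·x^2)·Dx + (2 + 8·x)·Dx^2 + (-1 + x + 2·x^2)·Dx^3  (order 3).
h: a_k = 0, 0, -4, -8/3, -14/3, -104/15, -548/45, -712/35, …
ICs: h(0) = 0, h′(0) = 0, h′′(0) = -8.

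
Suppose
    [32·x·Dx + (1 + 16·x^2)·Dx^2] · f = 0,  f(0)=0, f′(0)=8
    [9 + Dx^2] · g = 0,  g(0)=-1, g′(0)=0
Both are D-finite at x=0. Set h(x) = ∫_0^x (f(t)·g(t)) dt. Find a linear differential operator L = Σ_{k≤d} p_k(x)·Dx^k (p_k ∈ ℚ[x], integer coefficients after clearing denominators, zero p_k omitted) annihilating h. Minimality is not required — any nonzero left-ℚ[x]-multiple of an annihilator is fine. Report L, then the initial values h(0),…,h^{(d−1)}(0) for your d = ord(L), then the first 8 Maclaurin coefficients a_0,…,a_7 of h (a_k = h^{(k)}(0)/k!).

L = (16425 + 696384·x^2 + 2778624·x^4 + 11943936·x^6 + 47775744·x^8)·Dx + (23616·x + 543744·x^3 + 3981312·x^5 + 21233664·x^7)·Dx^2 + (2050 + 87168·x^2 + 470016·x^4 + 2654208·x^6 + 10616832·x^8)·Dx^3 + (2624·x + 60416·x^3 + 442368·x^5 + 2359296·x^7)·Dx^4 + (25 + 1088·x^2 + 17920·x^4 + 147456·x^6 + 589824·x^8)·Dx^5  (order 5).
h: a_k = 0, 0, -4, 0, 59/3, 0, -3143/30, 0, …
ICs: h(0) = 0, h′(0) = 0, h′′(0) = -8, h′′′(0) = 0, h′′′′(0) = 472.

f: a_k = 0, 8, 0, -128/3, 0, 2048/5, 0, -32768/7, …
g: a_k = -1, 0, 9/2, 0, -27/8, 0, 81/80, 0, …
Sym-product of L_f,L_g gives L₀ (≤ ord 4).
∫: right-multiply L₀ by Dx.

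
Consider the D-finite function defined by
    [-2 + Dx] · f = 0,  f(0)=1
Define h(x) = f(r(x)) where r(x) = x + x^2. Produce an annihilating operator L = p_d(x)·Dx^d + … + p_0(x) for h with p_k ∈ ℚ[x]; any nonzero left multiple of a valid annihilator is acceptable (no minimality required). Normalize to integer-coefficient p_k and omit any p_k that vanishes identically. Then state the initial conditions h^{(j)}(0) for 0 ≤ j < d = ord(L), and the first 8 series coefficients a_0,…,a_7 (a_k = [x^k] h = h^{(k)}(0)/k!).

f: a_k = 1, 2, 2, 4/3, 2/3, 4/15, 4/45, 8/315, …
L₀ from L_f via x↦r, Dx↦r'^{-1}Dx.
L = (-2 - 4·x) + Dx  (order 1).
h: a_k = 1, 2, 4, 16/3, 20/3, 104/15, 304/45, 1856/315, …
ICs: h(0) = 1.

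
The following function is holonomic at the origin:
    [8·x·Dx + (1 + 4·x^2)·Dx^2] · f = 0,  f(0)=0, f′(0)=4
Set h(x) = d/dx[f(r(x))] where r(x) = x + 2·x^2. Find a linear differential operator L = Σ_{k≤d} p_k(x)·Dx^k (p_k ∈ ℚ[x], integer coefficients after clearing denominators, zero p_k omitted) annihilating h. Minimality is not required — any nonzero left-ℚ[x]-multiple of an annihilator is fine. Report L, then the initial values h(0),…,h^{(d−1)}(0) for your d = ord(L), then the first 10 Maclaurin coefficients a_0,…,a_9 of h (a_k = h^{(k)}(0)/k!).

f: a_k = 0, 4, 0, -16/3, 0, 64/5, 0, -256/7, 0, 1024/9, …
Substitute x→r, Dx→(1/r')Dx; clear ⇒ L₀.
h₀' ⇒ L via d/dx closure of L₀.
L = (-4 + 8·x + 64·x^2 + 192·x^3 + 192·x^4) + (1 + 4·x + 4·x^2 + 32·x^3 + 80·x^4 + 64·x^5)·Dx  (order 1).
h: a_k = 4, 16, -16, -128, -256, 512, 3328, 4096, -17408, -77824, …
ICs: h(0) = 4.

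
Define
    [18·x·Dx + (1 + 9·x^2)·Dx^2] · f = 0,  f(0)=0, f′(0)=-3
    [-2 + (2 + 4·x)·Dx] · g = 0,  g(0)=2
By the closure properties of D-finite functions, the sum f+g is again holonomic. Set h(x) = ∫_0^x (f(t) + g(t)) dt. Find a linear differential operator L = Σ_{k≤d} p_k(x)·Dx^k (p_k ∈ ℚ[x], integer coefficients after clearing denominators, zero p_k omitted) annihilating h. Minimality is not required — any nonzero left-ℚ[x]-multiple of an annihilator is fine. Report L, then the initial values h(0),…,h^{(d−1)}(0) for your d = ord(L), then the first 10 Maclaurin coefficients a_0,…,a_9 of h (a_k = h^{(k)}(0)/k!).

L = (-36 - 180·x + 972·x^2 + 972·x^3)·Dx^2 + (-42 - 144·x + 720·x^2 + 3888·x^3 + 3402·x^4)·Dx^3 + (-2 + 32·x + 108·x^2 + 396·x^3 + 1134·x^4 + 972·x^5)·Dx^4  (order 4).
h: a_k = 0, 2, -1/2, -1/3, 5/2, -1/4, -937/120, -3/8, 17727/448, -143/192, …
ICs: h(0) = 0, h′(0) = 2, h′′(0) = -1, h′′′(0) = -2.

f: a_k = 0, -3, 0, 9, 0, -243/5, 0, 2187/7, 0, -2187, …
g: a_k = 2, 2, -1, 1, -5/4, 7/4, -21/8, 33/8, -429/64, 715/64, …
f+g: L₀ = lclm(L_f,L_g), ord ≤ 2+1.
Integrate: L := L₀·Dx.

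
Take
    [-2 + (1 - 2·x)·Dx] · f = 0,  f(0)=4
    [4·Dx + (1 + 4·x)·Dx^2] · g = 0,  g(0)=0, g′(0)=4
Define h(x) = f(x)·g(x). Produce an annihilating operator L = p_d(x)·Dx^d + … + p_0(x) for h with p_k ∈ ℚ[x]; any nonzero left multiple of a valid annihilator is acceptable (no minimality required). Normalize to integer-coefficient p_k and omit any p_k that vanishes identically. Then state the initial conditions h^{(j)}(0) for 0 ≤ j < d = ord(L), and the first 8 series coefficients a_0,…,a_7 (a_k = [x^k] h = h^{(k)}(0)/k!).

L = 8 + 24·x·Dx + (-1 - 2·x + 8·x^2)·Dx^2  (order 2).
h: a_k = 0, 16, 0, 256/3, -256/3, 9728/15, -7168/5, 227328/35, …
ICs: h(0) = 0, h′(0) = 16.

f: a_k = 4, 8, 16, 32, 64, 128, 256, 512, …
g: a_k = 0, 4, -8, 64/3, -64, 1024/5, -2048/3, 16384/7, …
Sym-product of L_f,L_g gives L₀ (≤ ord 2).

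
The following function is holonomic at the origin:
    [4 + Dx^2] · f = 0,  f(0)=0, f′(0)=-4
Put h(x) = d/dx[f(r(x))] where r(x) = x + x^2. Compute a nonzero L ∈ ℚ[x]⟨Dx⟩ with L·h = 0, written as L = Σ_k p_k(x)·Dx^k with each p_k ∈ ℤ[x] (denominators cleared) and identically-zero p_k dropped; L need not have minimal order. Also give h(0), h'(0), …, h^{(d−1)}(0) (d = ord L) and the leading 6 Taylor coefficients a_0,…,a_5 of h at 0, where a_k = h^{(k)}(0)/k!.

L = (16 + 32·x + 96·x^2 + 128·x^3 + 64·x^4) + (-6 - 12·x)·Dx + (1 + 4·x + 4·x^2)·Dx^2  (order 2).
h: a_k = -4, -8, 8, 32, 112/3, 0, …
ICs: h(0) = -4, h′(0) = -8.

f: a_k = 0, -4, 0, 8/3, 0, -8/15, …
Change of var in L_f (x↦r) gives L₀.
h₀' ⇒ L via d/dx closure of L₀.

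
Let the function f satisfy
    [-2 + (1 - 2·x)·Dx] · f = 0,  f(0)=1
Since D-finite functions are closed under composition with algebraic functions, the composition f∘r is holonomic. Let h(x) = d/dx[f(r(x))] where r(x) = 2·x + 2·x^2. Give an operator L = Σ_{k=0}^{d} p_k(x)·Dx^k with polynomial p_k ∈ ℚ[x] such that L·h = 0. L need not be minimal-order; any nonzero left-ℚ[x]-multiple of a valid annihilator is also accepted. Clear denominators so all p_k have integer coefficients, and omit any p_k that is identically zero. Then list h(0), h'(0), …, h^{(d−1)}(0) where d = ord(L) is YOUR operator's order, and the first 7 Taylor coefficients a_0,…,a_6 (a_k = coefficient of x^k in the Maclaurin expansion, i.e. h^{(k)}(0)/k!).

L = (10 + 24·x + 24·x^2) + (-1 + 2·x + 12·x^2 + 8·x^3)·Dx  (order 1).
h: a_k = 4, 40, 288, 1856, 11200, 64896, 365568, …
ICs: h(0) = 4.

f: a_k = 1, 2, 4, 8, 16, 32, 64, …
Change of var in L_f (x↦r) gives L₀.
Differentiate: ansatz ord ≤ ord L₀ ⇒ L.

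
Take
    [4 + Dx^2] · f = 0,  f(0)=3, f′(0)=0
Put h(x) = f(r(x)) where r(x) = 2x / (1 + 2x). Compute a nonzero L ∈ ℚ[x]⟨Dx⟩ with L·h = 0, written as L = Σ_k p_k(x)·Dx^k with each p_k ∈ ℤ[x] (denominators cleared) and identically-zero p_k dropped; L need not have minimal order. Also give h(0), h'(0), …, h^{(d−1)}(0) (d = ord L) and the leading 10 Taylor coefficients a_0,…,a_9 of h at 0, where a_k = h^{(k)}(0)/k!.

L = 16 + (4 + 24·x + 48·x^2 + 32·x^3)·Dx + (1 + 8·x + 24·x^2 + 32·x^3 + 16·x^4)·Dx^2  (order 2).
h: a_k = 3, 0, -24, 96, -256, 512, -9856/15, -1536/5, 602624/105, -2646016/105, …
ICs: h(0) = 3, h′(0) = 0.

f: a_k = 3, 0, -6, 0, 2, 0, -4/15, 0, 2/105, 0, …
L₀ from L_f via x↦r, Dx↦r'^{-1}Dx.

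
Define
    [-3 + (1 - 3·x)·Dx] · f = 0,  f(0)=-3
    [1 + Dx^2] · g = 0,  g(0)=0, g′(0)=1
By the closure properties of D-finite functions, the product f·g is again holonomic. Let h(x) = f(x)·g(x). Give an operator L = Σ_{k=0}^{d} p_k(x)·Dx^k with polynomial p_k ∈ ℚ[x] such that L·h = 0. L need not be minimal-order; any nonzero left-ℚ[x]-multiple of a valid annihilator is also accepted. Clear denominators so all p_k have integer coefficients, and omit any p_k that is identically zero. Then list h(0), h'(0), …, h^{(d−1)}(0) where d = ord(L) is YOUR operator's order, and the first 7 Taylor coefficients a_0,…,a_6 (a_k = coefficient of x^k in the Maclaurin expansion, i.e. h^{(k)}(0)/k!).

L = (-1 + 3·x) + 6·Dx + (-1 + 3·x)·Dx^2  (order 2).
h: a_k = 0, -3, -9, -53/2, -159/2, -9541/40, -28623/40, …
ICs: h(0) = 0, h′(0) = -3.

f: a_k = -3, -9, -27, -81, -243, -729, -2187, …
g: a_k = 0, 1, 0, -1/6, 0, 1/120, 0, …
L₀ := L_f ⊗_s L_g (sym. prod.), ord ≤ 2.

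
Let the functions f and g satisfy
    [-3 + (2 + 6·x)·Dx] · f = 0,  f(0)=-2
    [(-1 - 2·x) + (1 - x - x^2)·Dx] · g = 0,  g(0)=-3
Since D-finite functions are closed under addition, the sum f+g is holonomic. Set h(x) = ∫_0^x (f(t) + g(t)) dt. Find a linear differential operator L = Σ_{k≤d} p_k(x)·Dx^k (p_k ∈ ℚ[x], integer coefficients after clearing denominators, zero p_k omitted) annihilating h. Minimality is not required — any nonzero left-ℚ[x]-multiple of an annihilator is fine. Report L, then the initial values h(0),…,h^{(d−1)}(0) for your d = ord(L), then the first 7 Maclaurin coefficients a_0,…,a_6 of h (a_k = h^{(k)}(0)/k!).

L = (33 + 117·x + 117·x^2 + 90·x^3)·Dx + (-25 - 102·x - 303·x^2 - 378·x^3 - 225·x^4)·Dx^2 + (-2 + 22·x + 90·x^2 - 38·x^3 - 198·x^4 - 90·x^5)·Dx^3  (order 3).
h: a_k = 0, -5, -3, -5/4, -99/32, -111/64, -1591/256, …
ICs: h(0) = 0, h′(0) = -5, h′′(0) = -6.

f: a_k = -2, -3, 9/4, -27/8, 405/64, -1701/128, 15309/512, …
g: a_k = -3, -3, -6, -9, -15, -24, -39, …
L₀ := lclm(L_f,L_g); ord L₀ ≤ 1+1.
h=∫₀ˣh₀: take L = L₀·Dx.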